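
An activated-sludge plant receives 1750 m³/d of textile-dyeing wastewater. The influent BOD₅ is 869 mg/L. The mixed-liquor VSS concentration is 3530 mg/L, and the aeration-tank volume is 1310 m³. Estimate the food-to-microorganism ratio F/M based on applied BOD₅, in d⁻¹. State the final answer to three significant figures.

F/M ≈ 0.329 d⁻¹

Food-to-microorganism ratio F/M = Q S₀ / (V X) = 1750 × 869 / (1310 × 3530) = 0.3289 d⁻¹.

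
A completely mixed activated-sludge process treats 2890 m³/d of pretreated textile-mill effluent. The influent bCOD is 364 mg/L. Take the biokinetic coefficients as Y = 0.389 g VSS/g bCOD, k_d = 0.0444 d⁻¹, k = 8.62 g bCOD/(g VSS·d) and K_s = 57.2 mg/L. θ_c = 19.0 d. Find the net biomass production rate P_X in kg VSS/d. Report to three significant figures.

P_X ≈ 221 kg VSS/d

From the Monod/SRT balance for a CMAS, S = K_s·(1+k_d θ_c)/[θ_c·(Y k − k_d) − 1] = 57.2 × (1 + 0.0444 × 19.0) / [19.0 × (0.389 × 8.62 − 0.0444) − 1] = 105.5 / 61.87 = 1.705 mg/L.
The observed yield is Y_obs = Y/(1 + k_d·θ_c) = 0.389 / (1 + 0.0444 × 19.0) = 0.389 / 1.844 = 0.2110 g VSS per g bCOD removed.
ΔS = 364 − 1.70 = 362.3 mg/L, so the substrate removal rate is 2890 × 362.3/1000 = 1047 kg bCOD/d.
So the net sludge growth is P_X = 0.2110 × 1047 = 220.9 kg VSS/d.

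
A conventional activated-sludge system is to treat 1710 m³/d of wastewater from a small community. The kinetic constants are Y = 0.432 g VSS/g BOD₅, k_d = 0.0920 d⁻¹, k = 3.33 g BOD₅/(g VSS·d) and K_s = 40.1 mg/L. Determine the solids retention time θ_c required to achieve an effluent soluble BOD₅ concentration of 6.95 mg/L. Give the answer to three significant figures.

From 1/θ_c = Y·k·S/(K_s + S) − k_d: Y·k·S/(K_s+S) = 0.432 × 3.33 × 6.95 / (40.1 + 6.95) = 0.2125 d⁻¹.
1/θ_c = 0.2125 − 0.0920 = 0.1205 d⁻¹, so θ_c = 8.299 d.

θ_c ≈ 8.30 d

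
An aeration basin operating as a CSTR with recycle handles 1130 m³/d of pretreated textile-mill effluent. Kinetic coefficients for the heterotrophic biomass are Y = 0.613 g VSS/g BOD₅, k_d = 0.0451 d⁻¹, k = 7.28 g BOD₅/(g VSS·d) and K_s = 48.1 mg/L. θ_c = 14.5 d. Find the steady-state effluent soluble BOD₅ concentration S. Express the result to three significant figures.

S ≈ 1.26 mg/L

From the Monod/SRT balance for a CMAS, S = K_s·(1+k_d θ_c)/[θ_c·(Y k − k_d) − 1] = 48.1 × (1 + 0.0451 × 14.5) / [14.5 × (0.613 × 7.28 − 0.0451) − 1] = 79.55 / 63.05 = 1.262 mg/L.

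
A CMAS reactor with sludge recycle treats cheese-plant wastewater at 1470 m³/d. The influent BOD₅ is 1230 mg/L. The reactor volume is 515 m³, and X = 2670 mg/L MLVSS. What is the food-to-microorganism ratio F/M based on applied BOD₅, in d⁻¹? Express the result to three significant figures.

F/M ≈ 1.31 d⁻¹

F/M = applied load / biomass = Q·S₀/(V·X) = 1470 × 1230 / (515.0 × 2670) = 1.315 d⁻¹.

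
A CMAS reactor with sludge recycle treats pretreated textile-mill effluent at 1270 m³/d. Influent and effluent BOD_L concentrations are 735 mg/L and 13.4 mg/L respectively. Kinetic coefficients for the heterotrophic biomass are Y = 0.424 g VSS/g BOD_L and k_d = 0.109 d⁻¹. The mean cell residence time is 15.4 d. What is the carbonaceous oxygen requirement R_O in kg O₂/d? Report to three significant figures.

R_O ≈ 710 kg O₂/d

Y_obs = Y / (1 + k_d θ_c) = 0.424 / (1 + 0.109 × 15.4) = 0.424 / 2.679 = 0.1583.
Mass of BOD_L removed per day: Q(S₀ − S) = 1270 × 721.6 g/m³ = 916.4 kg/d.
Biomass synthesised: P_X = Y_obs × 916.4 = 145.1 kg VSS/d.
R_O = Q·ΔS − 1.42 P_X = 916.4 − 206.0 = 710.4 kg O₂/d.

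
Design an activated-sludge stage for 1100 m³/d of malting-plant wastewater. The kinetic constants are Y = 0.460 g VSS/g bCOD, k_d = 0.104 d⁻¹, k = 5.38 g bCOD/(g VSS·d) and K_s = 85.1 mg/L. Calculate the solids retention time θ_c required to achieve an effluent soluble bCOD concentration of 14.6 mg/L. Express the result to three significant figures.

From 1/θ_c = Y·k·S/(K_s + S) − k_d: Y·k·S/(K_s+S) = 0.460 × 5.38 × 14.6 / (85.1 + 14.6) = 0.3624 d⁻¹.
Then 1/θ_c = μ − k_d = 0.3624 − 0.104 = 0.2584 d⁻¹, giving θ_c = 3.870 d.

θ_c ≈ 3.87 d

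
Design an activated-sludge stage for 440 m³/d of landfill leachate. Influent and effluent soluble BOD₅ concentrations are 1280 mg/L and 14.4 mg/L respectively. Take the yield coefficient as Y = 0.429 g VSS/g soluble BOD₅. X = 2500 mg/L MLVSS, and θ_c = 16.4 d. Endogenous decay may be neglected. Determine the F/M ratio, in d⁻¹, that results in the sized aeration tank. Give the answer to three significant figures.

F/M ≈ 0.144 d⁻¹

With k_d = 0 the design equation reduces to V = Y Q (S₀−S) θ_c / X = 0.429 × 440 × (1280 − 14.4) × 16.4 / 2500 = 1567 m³.
F/M = applied load / biomass = Q·S₀/(V·X) = 440 × 1280 / (1567 × 2500) = 0.1438 d⁻¹.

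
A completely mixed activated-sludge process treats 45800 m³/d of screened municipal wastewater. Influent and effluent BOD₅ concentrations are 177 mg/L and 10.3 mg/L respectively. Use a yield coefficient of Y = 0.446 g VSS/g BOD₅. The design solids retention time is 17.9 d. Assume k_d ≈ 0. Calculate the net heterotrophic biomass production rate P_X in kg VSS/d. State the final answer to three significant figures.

P_X ≈ 3410 kg VSS/d

Since k_d ≈ 0, Y_obs = Y = 0.446 g VSS/g BOD₅.
Substrate removed = Q·(S₀ − S) = 45800 m³/d × (177 − 10.3) g/m³ = 7.63×10^6 g/d = 7635 kg/d.
Biomass produced: P_X = Y_obs·Q·ΔS = 0.4460 × 7635 ≈ 3405 kg VSS/d.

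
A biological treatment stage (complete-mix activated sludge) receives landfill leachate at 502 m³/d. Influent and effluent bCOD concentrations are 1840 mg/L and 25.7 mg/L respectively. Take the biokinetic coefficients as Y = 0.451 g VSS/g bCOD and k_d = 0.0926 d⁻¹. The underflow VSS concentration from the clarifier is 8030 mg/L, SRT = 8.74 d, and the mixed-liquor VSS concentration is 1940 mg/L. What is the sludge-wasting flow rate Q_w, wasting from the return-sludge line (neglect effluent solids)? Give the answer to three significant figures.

Q_w ≈ 28.3 m³/d

From the SRT design equation V = Y Q (S₀−S) θ_c / [X (1 + k_d θ_c)] = 0.451 × 502 × (1840 − 25.7) × 8.74 / [1940 × (1 + 0.0926 × 8.74)] = 3.59×10^6 / 3510 = 1023 m³.
θ_c = V·X/(Q_w·X_r) when wasting from the recycle, so Q_w = V·X/(θ_c·X_r) = 1023 × 1940 / (8.74 × 8030) = 28.27 m³/d.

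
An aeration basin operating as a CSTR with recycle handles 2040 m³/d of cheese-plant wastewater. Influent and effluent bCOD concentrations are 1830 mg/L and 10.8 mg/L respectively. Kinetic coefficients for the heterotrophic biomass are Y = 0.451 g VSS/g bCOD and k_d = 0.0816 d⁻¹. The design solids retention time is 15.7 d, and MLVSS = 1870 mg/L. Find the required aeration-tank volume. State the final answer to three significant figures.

V ≈ 6160 m³

Steady-state biomass mass balance: V·X·(1 + k_d·θ_c) = Y·Q·(S₀ − S)·θ_c, so V = 0.451 × 2040 × (1830 − 10.8) × 15.7 / [1870 × (1 + 0.0816 × 15.7)] = 2.63×10^7 / 4266 = 6160 m³.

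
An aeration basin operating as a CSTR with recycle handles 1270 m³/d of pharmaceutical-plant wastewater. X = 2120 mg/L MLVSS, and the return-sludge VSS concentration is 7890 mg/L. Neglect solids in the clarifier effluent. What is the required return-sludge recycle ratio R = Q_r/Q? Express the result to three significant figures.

Mass balance around the secondary clarifier (neglecting effluent solids): R = X / (X_r − X) = 2120 / (7890 − 2120) = 0.3674.

R ≈ 0.367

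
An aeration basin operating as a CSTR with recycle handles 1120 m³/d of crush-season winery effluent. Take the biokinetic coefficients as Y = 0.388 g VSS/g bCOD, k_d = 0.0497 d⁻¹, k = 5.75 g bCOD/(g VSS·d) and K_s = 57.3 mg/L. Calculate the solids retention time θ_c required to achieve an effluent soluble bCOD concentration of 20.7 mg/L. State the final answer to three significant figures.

From 1/θ_c = Y·k·S/(K_s + S) − k_d: Y·k·S/(K_s+S) = 0.388 × 5.75 × 20.7 / (57.3 + 20.7) = 0.5921 d⁻¹.
1/θ_c = 0.5921 − 0.0497 = 0.5424 d⁻¹, so θ_c = 1.844 d.

θ_c ≈ 1.84 d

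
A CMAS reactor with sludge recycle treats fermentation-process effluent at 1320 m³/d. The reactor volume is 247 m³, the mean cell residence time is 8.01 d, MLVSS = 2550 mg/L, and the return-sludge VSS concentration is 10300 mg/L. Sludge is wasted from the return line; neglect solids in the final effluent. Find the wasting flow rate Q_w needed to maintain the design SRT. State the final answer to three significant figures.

θ_c = V·X/(Q_w·X_r) when wasting from the recycle, so Q_w = V·X/(θ_c·X_r) = 247.0 × 2550 / (8.01 × 10300) = 7.634 m³/d.

Q_w ≈ 7.63 m³/d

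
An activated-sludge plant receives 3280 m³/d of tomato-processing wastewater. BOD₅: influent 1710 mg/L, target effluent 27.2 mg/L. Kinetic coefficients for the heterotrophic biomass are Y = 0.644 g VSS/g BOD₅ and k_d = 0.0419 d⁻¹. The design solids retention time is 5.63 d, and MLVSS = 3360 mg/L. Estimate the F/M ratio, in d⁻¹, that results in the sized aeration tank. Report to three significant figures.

F/M ≈ 0.346 d⁻¹

Rearranging the biomass balance for a CMAS with decay, V = Y·Q·ΔS·θ_c / [X·(1+k_d θ_c)] = 0.644 × 3280 × (1710 − 27.2) × 5.63 / [3360 × (1 + 0.0419 × 5.63)] = 2×10^7 / 4153 = 4819 m³.
F/M = applied load / biomass = Q·S₀/(V·X) = 3280 × 1710 / (4819 × 3360) = 0.3464 d⁻¹.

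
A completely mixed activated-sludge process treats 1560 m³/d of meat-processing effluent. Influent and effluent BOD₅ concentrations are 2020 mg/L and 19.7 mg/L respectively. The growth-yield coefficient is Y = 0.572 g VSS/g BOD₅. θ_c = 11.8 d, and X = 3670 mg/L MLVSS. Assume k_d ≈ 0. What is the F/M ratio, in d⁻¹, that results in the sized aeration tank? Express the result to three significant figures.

Biomass mass balance (decay neglected): V·X = Y·Q·(S₀ − S)·θ_c, so V = 0.572 × 1560 × (2020 − 19.7) × 11.8 / 3670 = 5739 m³.
F/M = Q·S₀ / (V·X) = 1560 × 2020 / (5739 × 3670) = 0.1496 g BOD₅·(g VSS·d)⁻¹.

F/M ≈ 0.150 d⁻¹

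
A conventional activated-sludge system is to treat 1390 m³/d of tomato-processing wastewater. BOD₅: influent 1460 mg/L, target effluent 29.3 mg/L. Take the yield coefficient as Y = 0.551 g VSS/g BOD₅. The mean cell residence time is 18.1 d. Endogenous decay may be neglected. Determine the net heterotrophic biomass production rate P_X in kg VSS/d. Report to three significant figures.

With endogenous decay neglected, the observed yield equals the true yield: Y_obs = Y = 0.551 g VSS/g BOD₅.
ΔS = 1460 − 29.3 = 1431 mg/L, so the substrate removal rate is 1390 × 1431/1000 = 1989 kg BOD₅/d.
P_X = Y_obs · Q(S₀ − S) = 0.5510 × 1989 = 1096 kg VSS/d.

P_X ≈ 1100 kg VSS/d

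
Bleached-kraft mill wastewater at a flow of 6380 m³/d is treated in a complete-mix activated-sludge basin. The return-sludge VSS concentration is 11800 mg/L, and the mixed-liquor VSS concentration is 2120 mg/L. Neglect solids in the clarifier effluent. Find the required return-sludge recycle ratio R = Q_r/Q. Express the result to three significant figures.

R ≈ 0.219

Mass balance around the secondary clarifier (neglecting effluent solids): R = X / (X_r − X) = 2120 / (11800 − 2120) = 0.2190.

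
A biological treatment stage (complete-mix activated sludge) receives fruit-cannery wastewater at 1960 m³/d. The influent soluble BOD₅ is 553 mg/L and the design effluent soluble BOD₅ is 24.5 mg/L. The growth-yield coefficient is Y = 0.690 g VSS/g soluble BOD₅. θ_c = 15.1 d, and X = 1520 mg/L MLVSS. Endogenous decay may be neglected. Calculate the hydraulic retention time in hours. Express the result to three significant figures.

V·X = Y·Q·ΔS·θ_c gives V = 0.690 × 1960 × (553 − 24.5) × 15.1 / 1520 = 7100 m³.
Hydraulic retention time τ = V/Q = 7100 / 1960 = 3.623 d = 86.94 h.

τ ≈ 86.9 h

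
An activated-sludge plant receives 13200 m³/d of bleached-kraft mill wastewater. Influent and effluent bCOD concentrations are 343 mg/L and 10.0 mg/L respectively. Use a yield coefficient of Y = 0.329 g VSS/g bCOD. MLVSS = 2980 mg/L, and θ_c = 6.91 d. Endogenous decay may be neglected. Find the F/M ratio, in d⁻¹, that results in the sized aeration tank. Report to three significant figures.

F/M ≈ 0.453 d⁻¹

V·X = Y·Q·ΔS·θ_c gives V = 0.329 × 13200 × (343 − 10.0) × 6.91 / 2980 = 3353 m³.
F/M = applied load / biomass = Q·S₀/(V·X) = 13200 × 343 / (3353 × 2980) = 0.4531 d⁻¹.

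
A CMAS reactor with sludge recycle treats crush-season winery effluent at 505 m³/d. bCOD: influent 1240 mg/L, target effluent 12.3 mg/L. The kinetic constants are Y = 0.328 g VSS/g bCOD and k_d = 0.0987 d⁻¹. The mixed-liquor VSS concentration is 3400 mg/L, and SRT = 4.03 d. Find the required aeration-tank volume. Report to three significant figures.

V ≈ 172 m³

Steady-state biomass mass balance: V·X·(1 + k_d·θ_c) = Y·Q·(S₀ − S)·θ_c, so V = 0.328 × 505 × (1240 − 12.3) × 4.03 / [3400 × (1 + 0.0987 × 4.03)] = 8.2×10^5 / 4752 = 172.4 m³.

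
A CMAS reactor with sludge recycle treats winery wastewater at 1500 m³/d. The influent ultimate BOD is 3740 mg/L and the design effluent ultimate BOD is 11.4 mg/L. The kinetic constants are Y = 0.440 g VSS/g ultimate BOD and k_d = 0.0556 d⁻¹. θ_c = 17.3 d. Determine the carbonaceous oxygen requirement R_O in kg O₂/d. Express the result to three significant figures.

R_O ≈ 3810 kg O₂/d

Observed yield with endogenous decay: Y_obs = Y / (1 + k_d·θ_c) = 0.440 / (1 + 0.0556 × 17.3) = 0.440 / 1.962 = 0.2243 g VSS/g ultimate BOD.
Q·(S₀ − S) = 1500 × (3740 − 11.4) × 10⁻³ = 5593 kg/d removed.
Net sludge production P_X = 0.2243 × 5593 = 1254 kg VSS/d.
R_O = Q·(S₀ − S) − 1.42·P_X = 5593 − 1.42 × 1254 = 3812 kg O₂/d.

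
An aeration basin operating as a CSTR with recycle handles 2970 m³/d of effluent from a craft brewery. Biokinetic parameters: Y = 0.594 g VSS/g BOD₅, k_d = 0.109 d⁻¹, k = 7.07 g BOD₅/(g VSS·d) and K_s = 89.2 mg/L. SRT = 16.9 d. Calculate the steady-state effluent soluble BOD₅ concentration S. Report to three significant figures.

From the Monod/SRT balance for a CMAS, S = K_s·(1+k_d θ_c)/[θ_c·(Y k − k_d) − 1] = 89.2 × (1 + 0.109 × 16.9) / [16.9 × (0.594 × 7.07 − 0.109) − 1] = 253.5 / 68.13 = 3.721 mg/L.

S ≈ 3.72 mg/L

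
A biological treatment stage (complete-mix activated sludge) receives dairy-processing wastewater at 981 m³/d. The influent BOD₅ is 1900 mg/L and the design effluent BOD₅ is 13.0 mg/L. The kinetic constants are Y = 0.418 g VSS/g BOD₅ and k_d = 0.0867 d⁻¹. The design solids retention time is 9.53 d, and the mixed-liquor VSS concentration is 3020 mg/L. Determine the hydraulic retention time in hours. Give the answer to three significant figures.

τ ≈ 32.7 h

Rearranging the biomass balance for a CMAS with decay, V = Y·Q·ΔS·θ_c / [X·(1+k_d θ_c)] = 0.418 × 981 × (1900 − 13.0) × 9.53 / [3020 × (1 + 0.0867 × 9.53)] = 7.37×10^6 / 5515 = 1337 m³.
Hydraulic retention time τ = V/Q = 1337 / 981 = 1.363 d = 32.71 h.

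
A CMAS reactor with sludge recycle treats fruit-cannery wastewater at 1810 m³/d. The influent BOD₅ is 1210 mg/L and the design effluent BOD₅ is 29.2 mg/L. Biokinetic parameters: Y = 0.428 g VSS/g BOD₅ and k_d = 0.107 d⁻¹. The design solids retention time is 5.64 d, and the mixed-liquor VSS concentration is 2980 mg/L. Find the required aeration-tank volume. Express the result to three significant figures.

From the SRT design equation V = Y Q (S₀−S) θ_c / [X (1 + k_d θ_c)] = 0.428 × 1810 × (1210 − 29.2) × 5.64 / [2980 × (1 + 0.107 × 5.64)] = 5.16×10^6 / 4778 = 1080 m³.

V ≈ 1080 m³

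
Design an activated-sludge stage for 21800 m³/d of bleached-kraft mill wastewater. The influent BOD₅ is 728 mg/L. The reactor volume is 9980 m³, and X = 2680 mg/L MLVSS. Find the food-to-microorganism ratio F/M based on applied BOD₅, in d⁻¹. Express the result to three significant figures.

F/M = applied load / biomass = Q·S₀/(V·X) = 21800 × 728 / (9980 × 2680) = 0.5934 d⁻¹.

F/M ≈ 0.593 d⁻¹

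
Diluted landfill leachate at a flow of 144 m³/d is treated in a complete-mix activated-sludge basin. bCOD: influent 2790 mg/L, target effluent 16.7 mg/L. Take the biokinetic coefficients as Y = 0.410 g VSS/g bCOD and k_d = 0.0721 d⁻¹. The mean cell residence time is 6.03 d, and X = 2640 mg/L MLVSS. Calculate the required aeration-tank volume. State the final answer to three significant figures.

V ≈ 261 m³

From the SRT design equation V = Y Q (S₀−S) θ_c / [X (1 + k_d θ_c)] = 0.410 × 144 × (2790 − 16.7) × 6.03 / [2640 × (1 + 0.0721 × 6.03)] = 9.87×10^5 / 3788 = 260.7 m³.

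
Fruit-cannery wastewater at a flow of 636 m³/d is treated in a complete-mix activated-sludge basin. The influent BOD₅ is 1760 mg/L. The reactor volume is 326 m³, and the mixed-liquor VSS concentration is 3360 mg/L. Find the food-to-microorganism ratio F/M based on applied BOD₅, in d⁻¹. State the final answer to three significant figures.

F/M ≈ 1.02 d⁻¹

F/M = Q·S₀ / (V·X) = 636 × 1760 / (326.0 × 3360) = 1.022 g BOD₅·(g VSS·d)⁻¹.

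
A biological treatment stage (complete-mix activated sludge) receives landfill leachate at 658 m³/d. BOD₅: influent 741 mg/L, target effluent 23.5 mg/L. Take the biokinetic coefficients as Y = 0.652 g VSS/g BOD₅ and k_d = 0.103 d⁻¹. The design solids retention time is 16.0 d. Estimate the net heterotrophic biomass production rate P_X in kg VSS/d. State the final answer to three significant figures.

Y_obs = Y / (1 + k_d θ_c) = 0.652 / (1 + 0.103 × 16.0) = 0.652 / 2.648 = 0.2462.
ΔS = 741 − 23.5 = 717.5 mg/L, so the substrate removal rate is 658 × 717.5/1000 = 472.1 kg BOD₅/d.
Biomass produced: P_X = Y_obs·Q·ΔS = 0.2462 × 472.1 ≈ 116.2 kg VSS/d.

P_X ≈ 116 kg VSS/d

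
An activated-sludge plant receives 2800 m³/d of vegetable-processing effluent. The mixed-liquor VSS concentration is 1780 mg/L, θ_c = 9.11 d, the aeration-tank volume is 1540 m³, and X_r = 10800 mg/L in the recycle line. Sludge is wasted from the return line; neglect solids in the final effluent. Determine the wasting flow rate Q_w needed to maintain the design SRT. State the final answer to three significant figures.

Q_w = (V·X)/(θ_c X_r) = 1540 × 1780 / (9.11 × 10800) = 27.86 m³/d.

Q_w ≈ 27.9 m³/d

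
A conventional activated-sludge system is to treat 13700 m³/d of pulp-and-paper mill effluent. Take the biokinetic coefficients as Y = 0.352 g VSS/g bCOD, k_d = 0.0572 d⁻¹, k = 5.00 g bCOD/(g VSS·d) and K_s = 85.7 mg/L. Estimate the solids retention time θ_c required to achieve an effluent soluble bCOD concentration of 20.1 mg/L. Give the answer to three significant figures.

At the target effluent, Y k S/(K_s+S) = 0.352×5.00×20.1/105.8 = 0.3344 d⁻¹.
1/θ_c = 0.3344 − 0.0572 = 0.2772 d⁻¹, so θ_c = 3.608 d.

θ_c ≈ 3.61 d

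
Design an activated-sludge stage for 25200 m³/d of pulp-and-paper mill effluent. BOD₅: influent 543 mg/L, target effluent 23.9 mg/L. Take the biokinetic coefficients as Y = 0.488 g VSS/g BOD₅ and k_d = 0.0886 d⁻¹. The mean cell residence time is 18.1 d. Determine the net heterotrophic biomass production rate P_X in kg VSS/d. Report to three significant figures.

Observed yield with endogenous decay: Y_obs = Y / (1 + k_d·θ_c) = 0.488 / (1 + 0.0886 × 18.1) = 0.488 / 2.604 = 0.1874 g VSS/g BOD₅.
Substrate removed = Q·(S₀ − S) = 25200 m³/d × (543 − 23.9) g/m³ = 1.31×10^7 g/d = 13081 kg/d.
So the net sludge growth is P_X = 0.1874 × 13081 = 2452 kg VSS/d.

P_X ≈ 2450 kg VSS/d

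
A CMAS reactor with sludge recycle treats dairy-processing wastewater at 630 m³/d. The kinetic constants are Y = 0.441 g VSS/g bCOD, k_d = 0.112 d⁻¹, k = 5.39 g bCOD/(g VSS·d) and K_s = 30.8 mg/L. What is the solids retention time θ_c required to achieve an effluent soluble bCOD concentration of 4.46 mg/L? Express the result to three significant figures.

At the target effluent, Y k S/(K_s+S) = 0.441×5.39×4.46/35.26 = 0.3007 d⁻¹.
θ_c = 1/(μ − k_d) = 1/(0.3007 − 0.112) = 1/0.1887 = 5.300 d.

θ_c ≈ 5.30 d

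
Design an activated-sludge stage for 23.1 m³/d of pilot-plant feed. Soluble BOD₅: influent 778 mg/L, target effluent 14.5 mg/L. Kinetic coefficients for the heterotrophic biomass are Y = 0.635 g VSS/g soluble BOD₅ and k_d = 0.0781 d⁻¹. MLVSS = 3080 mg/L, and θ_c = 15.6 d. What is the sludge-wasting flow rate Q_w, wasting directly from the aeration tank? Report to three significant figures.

From the SRT design equation V = Y Q (S₀−S) θ_c / [X (1 + k_d θ_c)] = 0.635 × 23.1 × (778 − 14.5) × 15.6 / [3080 × (1 + 0.0781 × 15.6)] = 1.75×10^5 / 6833 = 25.57 m³.
With mixed-liquor wasting, θ_c = V/Q_w, so Q_w = V/θ_c = 25.57/15.6 = 1.639 m³/d.

Q_w ≈ 1.64 m³/d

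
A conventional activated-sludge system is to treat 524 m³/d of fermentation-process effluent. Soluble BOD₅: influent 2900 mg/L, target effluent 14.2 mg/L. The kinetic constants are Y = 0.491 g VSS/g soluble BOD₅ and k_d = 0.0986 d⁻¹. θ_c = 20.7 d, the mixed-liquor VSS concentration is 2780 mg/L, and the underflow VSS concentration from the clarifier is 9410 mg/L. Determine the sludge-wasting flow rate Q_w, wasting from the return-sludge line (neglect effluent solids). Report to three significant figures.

Rearranging the biomass balance for a CMAS with decay, V = Y·Q·ΔS·θ_c / [X·(1+k_d θ_c)] = 0.491 × 524 × (2900 − 14.2) × 20.7 / [2780 × (1 + 0.0986 × 20.7)] = 1.54×10^7 / 8454 = 1818 m³.
Wasting from the return line (neglecting effluent solids): Q_w = V·X / (θ_c·X_r) = 1818 × 2780 / (20.7 × 9410) = 25.95 m³/d.

Q_w ≈ 25.9 m³/d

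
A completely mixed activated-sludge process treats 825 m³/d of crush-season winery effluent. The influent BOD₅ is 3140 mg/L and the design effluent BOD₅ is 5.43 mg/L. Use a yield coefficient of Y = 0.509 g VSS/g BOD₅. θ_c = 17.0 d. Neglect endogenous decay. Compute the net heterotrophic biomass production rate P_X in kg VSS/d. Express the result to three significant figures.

Since k_d ≈ 0, Y_obs = Y = 0.509 g VSS/g BOD₅.
Q·(S₀ − S) = 825 × (3140 − 5.43) × 10⁻³ = 2586 kg/d removed.
Biomass produced: P_X = Y_obs·Q·ΔS = 0.5090 × 2586 ≈ 1316 kg VSS/d.

P_X ≈ 1320 kg VSS/d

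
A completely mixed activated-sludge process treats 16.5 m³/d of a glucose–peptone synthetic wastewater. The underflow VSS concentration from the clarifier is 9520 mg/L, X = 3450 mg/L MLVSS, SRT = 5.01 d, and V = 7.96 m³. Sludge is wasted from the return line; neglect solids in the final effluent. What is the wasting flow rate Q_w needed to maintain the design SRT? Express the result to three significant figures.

Q_w ≈ 0.576 m³/d

θ_c = V·X/(Q_w·X_r) when wasting from the recycle, so Q_w = V·X/(θ_c·X_r) = 7.960 × 3450 / (5.01 × 9520) = 0.5758 m³/d.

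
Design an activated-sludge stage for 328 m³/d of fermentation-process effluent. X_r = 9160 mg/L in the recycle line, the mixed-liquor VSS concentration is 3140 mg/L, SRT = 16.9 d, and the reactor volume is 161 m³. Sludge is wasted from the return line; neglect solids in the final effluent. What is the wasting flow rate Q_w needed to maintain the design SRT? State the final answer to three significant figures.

Wasting from the return line (neglecting effluent solids): Q_w = V·X / (θ_c·X_r) = 161.0 × 3140 / (16.9 × 9160) = 3.266 m³/d.

Q_w ≈ 3.27 m³/d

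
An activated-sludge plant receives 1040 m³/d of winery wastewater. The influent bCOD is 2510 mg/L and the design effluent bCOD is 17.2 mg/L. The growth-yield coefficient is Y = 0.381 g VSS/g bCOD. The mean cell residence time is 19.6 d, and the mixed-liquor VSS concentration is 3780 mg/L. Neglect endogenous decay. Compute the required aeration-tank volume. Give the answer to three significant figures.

With k_d = 0 the design equation reduces to V = Y Q (S₀−S) θ_c / X = 0.381 × 1040 × (2510 − 17.2) × 19.6 / 3780 = 5122 m³.

V ≈ 5120 m³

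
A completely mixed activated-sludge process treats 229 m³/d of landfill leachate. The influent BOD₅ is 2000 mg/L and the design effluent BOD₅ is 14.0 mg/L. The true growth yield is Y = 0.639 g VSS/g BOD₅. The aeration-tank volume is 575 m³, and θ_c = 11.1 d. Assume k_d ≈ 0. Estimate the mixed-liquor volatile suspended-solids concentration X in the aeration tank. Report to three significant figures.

X ≈ 5610 mg/L

X = Y·Q·ΔS·θ_c / V = 0.639 × 229 × (2000 − 14.0) × 11.1 / 575 = 5610 mg/L.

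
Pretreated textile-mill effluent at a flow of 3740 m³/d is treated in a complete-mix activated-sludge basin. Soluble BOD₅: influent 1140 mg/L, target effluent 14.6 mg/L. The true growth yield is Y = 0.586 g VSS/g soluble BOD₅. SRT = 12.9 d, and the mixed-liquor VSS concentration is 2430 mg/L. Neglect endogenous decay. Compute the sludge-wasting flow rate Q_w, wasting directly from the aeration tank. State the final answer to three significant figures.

V·X = Y·Q·ΔS·θ_c gives V = 0.586 × 3740 × (1140 − 14.6) × 12.9 / 2430 = 13094 m³.
For wasting at MLVSS concentration, Q_w = V/θ_c = 13094/12.9 = 1015 m³/d.

Q_w ≈ 1020 m³/d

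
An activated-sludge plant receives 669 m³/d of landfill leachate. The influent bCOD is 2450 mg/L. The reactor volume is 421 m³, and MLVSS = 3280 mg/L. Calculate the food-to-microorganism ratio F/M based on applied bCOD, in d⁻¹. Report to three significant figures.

F/M ≈ 1.19 d⁻¹

Food-to-microorganism ratio F/M = Q S₀ / (V X) = 669 × 2450 / (421.0 × 3280) = 1.187 d⁻¹.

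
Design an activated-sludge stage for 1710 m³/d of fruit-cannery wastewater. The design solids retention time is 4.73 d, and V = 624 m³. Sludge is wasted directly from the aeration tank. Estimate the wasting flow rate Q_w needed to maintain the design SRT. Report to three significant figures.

Wasting from the aeration tank: Q_w = V / θ_c = 624.0 / 4.73 = 131.9 m³/d.

Q_w ≈ 132 m³/d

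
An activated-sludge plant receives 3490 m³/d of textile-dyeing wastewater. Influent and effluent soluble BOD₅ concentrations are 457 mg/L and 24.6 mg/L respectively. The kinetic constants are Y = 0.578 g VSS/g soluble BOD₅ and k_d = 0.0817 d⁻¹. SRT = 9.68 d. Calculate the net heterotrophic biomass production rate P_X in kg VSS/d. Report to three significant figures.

P_X ≈ 487 kg VSS/d

Y_obs = Y / (1 + k_d θ_c) = 0.578 / (1 + 0.0817 × 9.68) = 0.578 / 1.791 = 0.3228.
Q·(S₀ − S) = 3490 × (457 − 24.6) × 10⁻³ = 1509 kg/d removed.
P_X = Y_obs · Q(S₀ − S) = 0.3228 × 1509 = 487.1 kg VSS/d.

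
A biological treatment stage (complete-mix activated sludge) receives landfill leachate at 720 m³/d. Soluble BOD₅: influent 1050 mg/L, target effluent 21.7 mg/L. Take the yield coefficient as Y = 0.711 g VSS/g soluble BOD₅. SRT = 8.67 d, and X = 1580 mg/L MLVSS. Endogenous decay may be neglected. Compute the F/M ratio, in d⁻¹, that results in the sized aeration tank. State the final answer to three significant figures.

Biomass mass balance (decay neglected): V·X = Y·Q·(S₀ − S)·θ_c, so V = 0.711 × 720 × (1050 − 21.7) × 8.67 / 1580 = 2889 m³.
F/M = Q·S₀ / (V·X) = 720 × 1050 / (2889 × 1580) = 0.1656 g soluble BOD₅·(g VSS·d)⁻¹.

F/M ≈ 0.166 d⁻¹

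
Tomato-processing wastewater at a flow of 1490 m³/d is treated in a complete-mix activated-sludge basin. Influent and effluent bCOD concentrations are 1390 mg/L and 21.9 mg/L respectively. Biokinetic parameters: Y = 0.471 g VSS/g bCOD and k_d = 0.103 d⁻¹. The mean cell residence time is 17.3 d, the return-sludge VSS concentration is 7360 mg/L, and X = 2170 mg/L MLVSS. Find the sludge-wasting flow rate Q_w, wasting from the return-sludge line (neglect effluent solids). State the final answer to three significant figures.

Rearranging the biomass balance for a CMAS with decay, V = Y·Q·ΔS·θ_c / [X·(1+k_d θ_c)] = 0.471 × 1490 × (1390 − 21.9) × 17.3 / [2170 × (1 + 0.103 × 17.3)] = 1.66×10^7 / 6037 = 2752 m³.
Q_w = (V·X)/(θ_c X_r) = 2752 × 2170 / (17.3 × 7360) = 46.89 m³/d.

Q_w ≈ 46.9 m³/d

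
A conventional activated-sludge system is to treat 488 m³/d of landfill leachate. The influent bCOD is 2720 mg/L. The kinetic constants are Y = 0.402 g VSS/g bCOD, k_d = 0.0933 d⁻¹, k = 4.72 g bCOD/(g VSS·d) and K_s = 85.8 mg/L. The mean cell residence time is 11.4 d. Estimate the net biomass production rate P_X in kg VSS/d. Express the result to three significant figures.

Effluent substrate depends only on kinetics and SRT: S = K_s(1 + k_d θ_c) / [θ_c(Yk − k_d) − 1] = 85.8 × (1 + 0.0933 × 11.4) / [11.4 × (0.402 × 4.72 − 0.0933) − 1] = 177.1 / 19.57 = 9.049 mg/L.
Correct the yield for decay: Y_obs = Y/(1 + k_d θ_c) = 0.402 / (1 + 0.0933 × 11.4) = 0.402 / 2.064 = 0.1948.
ΔS = 2720 − 9.05 = 2711 mg/L, so the substrate removal rate is 488 × 2711/1000 = 1323 kg bCOD/d.
Biomass produced: P_X = Y_obs·Q·ΔS = 0.1948 × 1323 ≈ 257.7 kg VSS/d.

P_X ≈ 258 kg VSS/d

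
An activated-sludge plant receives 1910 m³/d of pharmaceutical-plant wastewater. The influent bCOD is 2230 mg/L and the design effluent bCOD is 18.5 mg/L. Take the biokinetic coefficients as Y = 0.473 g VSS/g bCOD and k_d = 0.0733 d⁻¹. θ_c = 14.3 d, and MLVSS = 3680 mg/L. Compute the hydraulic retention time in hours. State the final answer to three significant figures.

Steady-state biomass mass balance: V·X·(1 + k_d·θ_c) = Y·Q·(S₀ − S)·θ_c, so V = 0.473 × 1910 × (2230 − 18.5) × 14.3 / [3680 × (1 + 0.0733 × 14.3)] = 2.86×10^7 / 7537 = 3791 m³.
HRT = V/Q = 3791 m³ / 1910 m³·d⁻¹ = 1.985 d × 24 = 47.63 h.

τ ≈ 47.6 h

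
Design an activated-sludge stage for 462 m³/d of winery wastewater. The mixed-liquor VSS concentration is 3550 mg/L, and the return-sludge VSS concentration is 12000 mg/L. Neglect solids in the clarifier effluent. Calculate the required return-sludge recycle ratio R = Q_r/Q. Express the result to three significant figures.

R ≈ 0.420

R = Q_r/Q = X/(X_r − X) = 3550 / (12000 − 3550) = 0.4201.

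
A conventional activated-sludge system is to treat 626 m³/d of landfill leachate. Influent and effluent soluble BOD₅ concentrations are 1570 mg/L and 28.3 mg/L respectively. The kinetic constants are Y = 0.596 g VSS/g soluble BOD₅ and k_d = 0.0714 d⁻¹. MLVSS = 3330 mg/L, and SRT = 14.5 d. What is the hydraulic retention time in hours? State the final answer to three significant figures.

τ ≈ 47.2 h

Rearranging the biomass balance for a CMAS with decay, V = Y·Q·ΔS·θ_c / [X·(1+k_d θ_c)] = 0.596 × 626 × (1570 − 28.3) × 14.5 / [3330 × (1 + 0.0714 × 14.5)] = 8.34×10^6 / 6778 = 1231 m³.
HRT = V/Q = 1231 m³ / 626 m³·d⁻¹ = 1.966 d × 24 = 47.18 h.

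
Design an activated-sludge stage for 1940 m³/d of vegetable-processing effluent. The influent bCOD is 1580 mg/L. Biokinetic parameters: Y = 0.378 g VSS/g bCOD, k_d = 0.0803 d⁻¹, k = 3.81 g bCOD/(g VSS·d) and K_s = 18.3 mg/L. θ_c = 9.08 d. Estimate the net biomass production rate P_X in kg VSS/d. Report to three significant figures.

P_X ≈ 669 kg VSS/d

For a completely mixed reactor with recycle the Lawrence–McCarty relation gives S = K_s·(1 + k_d·θ_c) / [θ_c·(Y·k − k_d) − 1] = 18.3 × (1 + 0.0803 × 9.08) / [9.08 × (0.378 × 3.81 − 0.0803) − 1] = 31.64 / 11.35 = 2.788 mg/L.
Correct the yield for decay: Y_obs = Y/(1 + k_d θ_c) = 0.378 / (1 + 0.0803 × 9.08) = 0.378 / 1.729 = 0.2186.
Mass of bCOD removed per day: Q(S₀ − S) = 1940 × 1577 g/m³ = 3060 kg/d.
Biomass produced: P_X = Y_obs·Q·ΔS = 0.2186 × 3060 ≈ 668.9 kg VSS/d.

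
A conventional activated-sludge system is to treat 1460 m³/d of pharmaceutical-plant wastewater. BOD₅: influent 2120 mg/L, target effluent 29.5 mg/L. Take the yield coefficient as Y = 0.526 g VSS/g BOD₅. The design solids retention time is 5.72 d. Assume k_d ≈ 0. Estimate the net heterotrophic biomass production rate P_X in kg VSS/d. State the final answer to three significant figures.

Since k_d ≈ 0, Y_obs = Y = 0.526 g VSS/g BOD₅.
Q·(S₀ − S) = 1460 × (2120 − 29.5) × 10⁻³ = 3052 kg/d removed.
So the net sludge growth is P_X = 0.5260 × 3052 = 1605 kg VSS/d.

P_X ≈ 1610 kg VSS/d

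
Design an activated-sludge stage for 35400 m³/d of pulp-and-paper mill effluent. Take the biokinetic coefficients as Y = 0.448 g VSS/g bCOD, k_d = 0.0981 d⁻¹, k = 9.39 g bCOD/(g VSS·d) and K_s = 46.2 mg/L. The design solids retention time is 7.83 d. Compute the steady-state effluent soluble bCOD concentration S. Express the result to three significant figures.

From the Monod/SRT balance for a CMAS, S = K_s·(1+k_d θ_c)/[θ_c·(Y k − k_d) − 1] = 46.2 × (1 + 0.0981 × 7.83) / [7.83 × (0.448 × 9.39 − 0.0981) − 1] = 81.69 / 31.17 = 2.621 mg/L.

S ≈ 2.62 mg/L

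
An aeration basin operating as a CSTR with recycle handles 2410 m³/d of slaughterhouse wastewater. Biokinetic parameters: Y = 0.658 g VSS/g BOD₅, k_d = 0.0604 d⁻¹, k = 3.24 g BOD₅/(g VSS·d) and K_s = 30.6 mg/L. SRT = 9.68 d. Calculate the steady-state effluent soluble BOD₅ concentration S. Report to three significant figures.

For a completely mixed reactor with recycle the Lawrence–McCarty relation gives S = K_s·(1 + k_d·θ_c) / [θ_c·(Y·k − k_d) − 1] = 30.6 × (1 + 0.0604 × 9.68) / [9.68 × (0.658 × 3.24 − 0.0604) − 1] = 48.49 / 19.05 = 2.545 mg/L.

S ≈ 2.55 mg/L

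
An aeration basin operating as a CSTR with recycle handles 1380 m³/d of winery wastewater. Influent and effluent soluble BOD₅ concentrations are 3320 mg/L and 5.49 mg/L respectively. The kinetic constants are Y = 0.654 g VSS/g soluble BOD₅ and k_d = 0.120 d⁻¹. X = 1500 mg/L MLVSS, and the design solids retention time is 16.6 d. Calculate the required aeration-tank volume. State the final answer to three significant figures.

Steady-state biomass mass balance: V·X·(1 + k_d·θ_c) = Y·Q·(S₀ − S)·θ_c, so V = 0.654 × 1380 × (3320 − 5.49) × 16.6 / [1500 × (1 + 0.120 × 16.6)] = 4.97×10^7 / 4488 = 11064 m³.

V ≈ 11100 m³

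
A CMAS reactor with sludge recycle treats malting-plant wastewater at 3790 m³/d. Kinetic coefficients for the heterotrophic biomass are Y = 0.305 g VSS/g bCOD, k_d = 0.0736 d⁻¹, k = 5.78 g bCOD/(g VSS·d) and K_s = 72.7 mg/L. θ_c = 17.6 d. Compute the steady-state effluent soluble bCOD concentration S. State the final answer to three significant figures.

From the Monod/SRT balance for a CMAS, S = K_s·(1+k_d θ_c)/[θ_c·(Y k − k_d) − 1] = 72.7 × (1 + 0.0736 × 17.6) / [17.6 × (0.305 × 5.78 − 0.0736) − 1] = 166.9 / 28.73 = 5.808 mg/L.

S ≈ 5.81 mg/L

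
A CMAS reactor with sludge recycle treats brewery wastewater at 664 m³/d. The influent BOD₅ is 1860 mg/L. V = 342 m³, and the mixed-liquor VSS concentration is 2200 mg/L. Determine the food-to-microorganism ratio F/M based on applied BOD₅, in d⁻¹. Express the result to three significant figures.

F/M ≈ 1.64 d⁻¹

Food-to-microorganism ratio F/M = Q S₀ / (V X) = 664 × 1860 / (342.0 × 2200) = 1.641 d⁻¹.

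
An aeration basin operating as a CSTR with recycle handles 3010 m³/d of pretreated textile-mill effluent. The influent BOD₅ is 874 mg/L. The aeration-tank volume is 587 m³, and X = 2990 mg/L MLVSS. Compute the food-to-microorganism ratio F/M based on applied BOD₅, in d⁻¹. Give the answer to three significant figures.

F/M ≈ 1.50 d⁻¹

F/M = applied load / biomass = Q·S₀/(V·X) = 3010 × 874 / (587.0 × 2990) = 1.499 d⁻¹.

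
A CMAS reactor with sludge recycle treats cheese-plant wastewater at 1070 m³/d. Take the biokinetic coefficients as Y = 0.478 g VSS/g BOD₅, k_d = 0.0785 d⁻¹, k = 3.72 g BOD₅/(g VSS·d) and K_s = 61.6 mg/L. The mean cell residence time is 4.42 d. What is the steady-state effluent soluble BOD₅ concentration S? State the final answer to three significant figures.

For a completely mixed reactor with recycle the Lawrence–McCarty relation gives S = K_s·(1 + k_d·θ_c) / [θ_c·(Y·k − k_d) − 1] = 61.6 × (1 + 0.0785 × 4.42) / [4.42 × (0.478 × 3.72 − 0.0785) − 1] = 82.97 / 6.512 = 12.74 mg/L.

S ≈ 12.7 mg/L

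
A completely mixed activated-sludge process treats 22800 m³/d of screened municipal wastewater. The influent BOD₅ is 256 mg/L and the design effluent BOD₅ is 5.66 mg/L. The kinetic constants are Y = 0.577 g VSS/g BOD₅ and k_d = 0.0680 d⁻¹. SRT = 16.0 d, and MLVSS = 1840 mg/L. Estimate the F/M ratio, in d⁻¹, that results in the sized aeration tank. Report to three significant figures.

F/M ≈ 0.231 d⁻¹

From the SRT design equation V = Y Q (S₀−S) θ_c / [X (1 + k_d θ_c)] = 0.577 × 22800 × (256 − 5.66) × 16.0 / [1840 × (1 + 0.0680 × 16.0)] = 5.27×10^7 / 3842 = 13716 m³.
F/M = Q·S₀ / (V·X) = 22800 × 256 / (13716 × 1840) = 0.2313 g BOD₅·(g VSS·d)⁻¹.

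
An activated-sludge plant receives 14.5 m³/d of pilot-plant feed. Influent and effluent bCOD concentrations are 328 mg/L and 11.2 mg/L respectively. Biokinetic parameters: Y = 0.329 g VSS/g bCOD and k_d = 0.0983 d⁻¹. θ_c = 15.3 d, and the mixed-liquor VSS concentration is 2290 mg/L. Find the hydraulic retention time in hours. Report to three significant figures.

τ ≈ 6.67 h

From the SRT design equation V = Y Q (S₀−S) θ_c / [X (1 + k_d θ_c)] = 0.329 × 14.5 × (328 − 11.2) × 15.3 / [2290 × (1 + 0.0983 × 15.3)] = 2.31×10^4 / 5734 = 4.032 m³.
HRT = V/Q = 4.032 m³ / 14.5 m³·d⁻¹ = 0.2781 d × 24 = 6.674 h.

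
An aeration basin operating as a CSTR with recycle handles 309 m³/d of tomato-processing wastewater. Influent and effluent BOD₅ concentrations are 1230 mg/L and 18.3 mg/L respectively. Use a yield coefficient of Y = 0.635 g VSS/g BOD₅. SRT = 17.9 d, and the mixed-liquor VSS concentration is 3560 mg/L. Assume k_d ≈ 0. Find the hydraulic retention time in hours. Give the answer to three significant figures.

τ ≈ 92.9 h

With k_d = 0 the design equation reduces to V = Y Q (S₀−S) θ_c / X = 0.635 × 309 × (1230 − 18.3) × 17.9 / 3560 = 1195 m³.
Hydraulic retention time τ = V/Q = 1195 / 309 = 3.869 d = 92.85 h.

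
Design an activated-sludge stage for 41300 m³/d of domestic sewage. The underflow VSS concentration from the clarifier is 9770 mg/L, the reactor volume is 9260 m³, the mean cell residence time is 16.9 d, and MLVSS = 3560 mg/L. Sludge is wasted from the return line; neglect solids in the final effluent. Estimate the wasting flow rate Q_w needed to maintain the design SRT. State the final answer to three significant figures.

Q_w ≈ 200 m³/d

θ_c = V·X/(Q_w·X_r) when wasting from the recycle, so Q_w = V·X/(θ_c·X_r) = 9260 × 3560 / (16.9 × 9770) = 199.7 m³/d.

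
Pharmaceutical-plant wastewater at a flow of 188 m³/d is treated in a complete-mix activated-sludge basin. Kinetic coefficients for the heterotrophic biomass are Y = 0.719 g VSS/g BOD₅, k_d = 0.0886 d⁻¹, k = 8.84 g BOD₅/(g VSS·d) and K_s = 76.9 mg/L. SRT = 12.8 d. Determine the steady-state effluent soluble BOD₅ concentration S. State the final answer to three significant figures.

For a completely mixed reactor with recycle the Lawrence–McCarty relation gives S = K_s·(1 + k_d·θ_c) / [θ_c·(Y·k − k_d) − 1] = 76.9 × (1 + 0.0886 × 12.8) / [12.8 × (0.719 × 8.84 − 0.0886) − 1] = 164.1 / 79.22 = 2.072 mg/L.

S ≈ 2.07 mg/L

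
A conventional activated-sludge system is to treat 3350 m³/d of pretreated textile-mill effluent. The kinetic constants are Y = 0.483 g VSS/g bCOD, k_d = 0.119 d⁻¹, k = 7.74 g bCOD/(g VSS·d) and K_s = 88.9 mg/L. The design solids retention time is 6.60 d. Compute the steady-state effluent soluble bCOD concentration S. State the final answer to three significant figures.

S ≈ 6.93 mg/L

Effluent substrate depends only on kinetics and SRT: S = K_s(1 + k_d θ_c) / [θ_c(Yk − k_d) − 1] = 88.9 × (1 + 0.119 × 6.60) / [6.60 × (0.483 × 7.74 − 0.119) − 1] = 158.7 / 22.89 = 6.935 mg/L.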